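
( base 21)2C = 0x36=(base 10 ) 54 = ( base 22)2a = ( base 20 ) 2E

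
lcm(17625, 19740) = 493500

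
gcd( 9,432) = 9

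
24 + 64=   88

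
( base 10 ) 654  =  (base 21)1a3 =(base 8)1216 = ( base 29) MG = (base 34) J8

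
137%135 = 2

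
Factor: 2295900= 2^2*3^2 * 5^2 * 2551^1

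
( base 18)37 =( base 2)111101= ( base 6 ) 141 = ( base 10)61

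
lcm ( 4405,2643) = 13215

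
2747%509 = 202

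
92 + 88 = 180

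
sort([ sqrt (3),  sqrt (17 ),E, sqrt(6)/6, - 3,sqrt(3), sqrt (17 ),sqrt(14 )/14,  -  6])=[-6,-3,sqrt ( 14) /14,sqrt (6 )/6,sqrt(3),sqrt(3),E, sqrt( 17 ),sqrt(17)]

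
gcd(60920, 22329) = 1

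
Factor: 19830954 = 2^1 * 3^1*11^1 * 13^1*29^1*797^1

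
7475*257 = 1921075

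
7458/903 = 2486/301 = 8.26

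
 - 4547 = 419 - 4966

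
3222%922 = 456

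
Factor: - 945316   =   - 2^2*236329^1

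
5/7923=5/7923 = 0.00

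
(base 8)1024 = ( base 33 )G4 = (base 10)532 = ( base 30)hm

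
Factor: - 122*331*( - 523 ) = 21119786 = 2^1*61^1*331^1*523^1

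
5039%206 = 95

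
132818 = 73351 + 59467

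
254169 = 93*2733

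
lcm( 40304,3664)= 40304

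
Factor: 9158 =2^1*19^1*241^1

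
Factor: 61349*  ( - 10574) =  - 2^1*17^1 * 31^1 * 311^1* 1979^1 = - 648704326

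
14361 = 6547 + 7814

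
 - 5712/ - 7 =816+0/1 = 816.00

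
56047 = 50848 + 5199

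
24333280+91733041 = 116066321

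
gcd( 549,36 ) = 9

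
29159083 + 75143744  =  104302827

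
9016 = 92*98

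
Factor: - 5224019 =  - 977^1* 5347^1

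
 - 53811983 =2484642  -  56296625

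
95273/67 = 1421 + 66/67 = 1421.99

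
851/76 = 11+15/76  =  11.20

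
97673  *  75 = 7325475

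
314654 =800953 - 486299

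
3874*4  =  15496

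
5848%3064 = 2784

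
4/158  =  2/79 = 0.03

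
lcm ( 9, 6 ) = 18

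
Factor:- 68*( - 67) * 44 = 200464 =2^4*11^1*17^1*67^1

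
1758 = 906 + 852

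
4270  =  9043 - 4773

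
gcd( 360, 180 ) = 180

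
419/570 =419/570 =0.74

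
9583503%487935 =312738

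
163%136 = 27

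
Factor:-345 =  - 3^1 * 5^1*23^1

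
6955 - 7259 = -304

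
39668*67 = 2657756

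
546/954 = 91/159 = 0.57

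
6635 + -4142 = 2493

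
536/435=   1 + 101/435 = 1.23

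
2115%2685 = 2115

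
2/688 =1/344 = 0.00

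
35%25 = 10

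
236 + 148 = 384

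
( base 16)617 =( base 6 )11115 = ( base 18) 4EB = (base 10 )1559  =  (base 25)2c9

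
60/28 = 2+1/7  =  2.14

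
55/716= 55/716  =  0.08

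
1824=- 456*(-4 )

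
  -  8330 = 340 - 8670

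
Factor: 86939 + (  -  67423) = 2^2*7^1 * 17^1*41^1 = 19516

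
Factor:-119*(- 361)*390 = 2^1*3^1 * 5^1*  7^1 * 13^1*17^1* 19^2 = 16754010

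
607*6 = 3642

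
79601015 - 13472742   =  66128273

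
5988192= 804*7448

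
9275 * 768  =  7123200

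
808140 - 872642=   -64502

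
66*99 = 6534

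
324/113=324/113 =2.87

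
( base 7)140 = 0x4d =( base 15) 52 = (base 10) 77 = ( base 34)29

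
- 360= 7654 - 8014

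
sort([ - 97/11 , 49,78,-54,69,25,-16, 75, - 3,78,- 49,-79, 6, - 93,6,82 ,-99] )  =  [-99,  -  93,-79,-54,-49,- 16,-97/11, - 3,6,6, 25, 49, 69,75, 78,78 , 82 ]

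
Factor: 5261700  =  2^2*3^1 * 5^2 * 17539^1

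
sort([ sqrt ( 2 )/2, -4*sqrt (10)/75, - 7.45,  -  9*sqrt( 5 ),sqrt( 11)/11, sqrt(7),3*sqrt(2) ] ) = [ - 9*sqrt(5), - 7.45, - 4 * sqrt(10)/75 , sqrt ( 11) /11, sqrt( 2 ) /2,sqrt( 7 ),3*sqrt( 2 ) ] 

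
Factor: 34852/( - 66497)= - 2^2*29^(  -  1)*2293^( - 1 )*8713^1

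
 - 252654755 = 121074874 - 373729629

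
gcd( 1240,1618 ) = 2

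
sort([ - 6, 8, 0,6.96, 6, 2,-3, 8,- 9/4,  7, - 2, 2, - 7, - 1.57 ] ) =[ - 7, - 6,-3, - 9/4, - 2,-1.57,  0, 2, 2,6, 6.96 , 7, 8,8]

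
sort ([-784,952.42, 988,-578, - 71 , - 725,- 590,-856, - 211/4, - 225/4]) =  [ -856, - 784, - 725, - 590,-578,  -  71, - 225/4, - 211/4, 952.42,988]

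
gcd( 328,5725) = 1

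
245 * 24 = 5880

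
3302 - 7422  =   - 4120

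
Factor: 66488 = 2^3*8311^1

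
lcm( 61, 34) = 2074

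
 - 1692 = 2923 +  -4615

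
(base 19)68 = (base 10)122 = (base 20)62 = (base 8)172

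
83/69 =1 + 14/69 = 1.20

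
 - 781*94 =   -  73414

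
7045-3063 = 3982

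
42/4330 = 21/2165 =0.01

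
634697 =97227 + 537470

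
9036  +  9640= 18676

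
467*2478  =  1157226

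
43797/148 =43797/148 = 295.93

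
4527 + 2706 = 7233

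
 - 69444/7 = -69444/7 = - 9920.57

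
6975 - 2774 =4201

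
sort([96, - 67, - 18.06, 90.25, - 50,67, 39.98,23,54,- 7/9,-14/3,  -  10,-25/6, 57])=[ - 67,- 50, - 18.06, - 10,-14/3,-25/6,-7/9, 23,39.98, 54, 57, 67, 90.25, 96 ] 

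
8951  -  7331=1620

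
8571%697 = 207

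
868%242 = 142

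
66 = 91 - 25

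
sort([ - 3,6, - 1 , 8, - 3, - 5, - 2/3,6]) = [ - 5 , - 3, - 3, -1 , - 2/3,6  ,  6,  8]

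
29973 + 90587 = 120560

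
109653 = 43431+66222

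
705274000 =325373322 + 379900678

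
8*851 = 6808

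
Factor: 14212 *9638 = 136975256 = 2^3*11^1 *17^1*19^1*61^1*79^1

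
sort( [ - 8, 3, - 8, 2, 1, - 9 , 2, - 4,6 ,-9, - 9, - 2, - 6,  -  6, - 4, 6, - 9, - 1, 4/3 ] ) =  [ - 9,-9, - 9,  -  9, - 8, - 8, - 6, - 6, - 4,  -  4, - 2,-1,1, 4/3 , 2,2,3,  6,6 ]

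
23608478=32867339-9258861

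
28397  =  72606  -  44209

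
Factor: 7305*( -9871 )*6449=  - 465022267095 = - 3^1*5^1*487^1*6449^1* 9871^1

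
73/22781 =73/22781 = 0.00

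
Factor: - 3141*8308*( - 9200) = 2^6*3^2*5^2*23^1*31^1*67^1*349^1 = 240077937600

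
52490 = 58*905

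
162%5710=162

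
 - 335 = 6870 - 7205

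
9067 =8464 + 603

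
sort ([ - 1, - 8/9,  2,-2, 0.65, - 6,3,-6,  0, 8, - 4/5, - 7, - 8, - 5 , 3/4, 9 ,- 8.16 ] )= [ - 8.16  , - 8, - 7 , - 6 , - 6, - 5 ,-2, - 1, - 8/9, - 4/5,0,0.65,3/4,2,  3,  8, 9]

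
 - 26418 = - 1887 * 14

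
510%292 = 218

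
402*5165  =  2076330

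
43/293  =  43/293 = 0.15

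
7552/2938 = 3776/1469 = 2.57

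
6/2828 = 3/1414 = 0.00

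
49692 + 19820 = 69512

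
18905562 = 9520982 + 9384580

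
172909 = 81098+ 91811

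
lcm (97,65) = 6305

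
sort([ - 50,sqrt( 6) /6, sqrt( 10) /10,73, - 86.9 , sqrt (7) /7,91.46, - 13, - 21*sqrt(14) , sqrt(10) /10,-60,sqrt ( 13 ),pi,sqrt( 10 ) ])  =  [-86.9, - 21*sqrt(14 ), - 60, - 50,-13, sqrt(10 )/10,sqrt(10) /10,sqrt(7) /7,  sqrt( 6)/6,pi,sqrt( 10 ),sqrt( 13),73,  91.46]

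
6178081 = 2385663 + 3792418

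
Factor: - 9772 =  - 2^2  *  7^1 * 349^1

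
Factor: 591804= 2^2*3^2*17^1*967^1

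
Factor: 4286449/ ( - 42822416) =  - 2^ (-4) * 7^( - 1 )*13^ (-1 ) * 1193^1*3593^1*29411^(  -  1)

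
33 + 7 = 40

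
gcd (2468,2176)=4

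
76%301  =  76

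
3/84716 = 3/84716 = 0.00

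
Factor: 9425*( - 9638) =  -2^1*5^2*13^1 *29^1 * 61^1*79^1= - 90838150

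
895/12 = 895/12 = 74.58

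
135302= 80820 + 54482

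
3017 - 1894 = 1123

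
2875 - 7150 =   -  4275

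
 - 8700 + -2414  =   - 11114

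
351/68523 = 9/1757=0.01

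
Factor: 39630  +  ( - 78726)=-2^3 * 3^3*181^1 =- 39096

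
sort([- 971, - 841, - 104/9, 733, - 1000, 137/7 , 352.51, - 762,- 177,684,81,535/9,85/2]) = [ - 1000,-971, - 841,-762, - 177, - 104/9,137/7,85/2, 535/9, 81,352.51,684,733] 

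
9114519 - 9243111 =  - 128592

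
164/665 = 164/665= 0.25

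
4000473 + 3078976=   7079449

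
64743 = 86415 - 21672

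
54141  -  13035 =41106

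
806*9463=7627178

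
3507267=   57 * 61531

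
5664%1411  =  20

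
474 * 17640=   8361360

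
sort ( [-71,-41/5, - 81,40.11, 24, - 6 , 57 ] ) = [ - 81 , - 71, - 41/5,-6, 24, 40.11, 57] 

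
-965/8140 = - 193/1628 = - 0.12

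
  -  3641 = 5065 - 8706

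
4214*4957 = 20888798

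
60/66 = 10/11  =  0.91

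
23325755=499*46745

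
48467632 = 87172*556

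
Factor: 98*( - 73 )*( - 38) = 271852= 2^2  *7^2*19^1*73^1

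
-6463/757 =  - 9 + 350/757 = - 8.54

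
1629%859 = 770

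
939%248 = 195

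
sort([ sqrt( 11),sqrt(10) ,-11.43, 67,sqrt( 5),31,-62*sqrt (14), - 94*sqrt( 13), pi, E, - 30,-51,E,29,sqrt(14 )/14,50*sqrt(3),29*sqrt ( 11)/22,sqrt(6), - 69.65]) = [ - 94 * sqrt( 13),-62*sqrt( 14), - 69.65, - 51, - 30 , - 11.43,sqrt(14) /14,  sqrt ( 5), sqrt( 6), E , E,  pi, sqrt( 10 ),sqrt( 11),  29*sqrt( 11 )/22,29,  31,67,  50*sqrt ( 3)]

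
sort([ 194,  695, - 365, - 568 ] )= [-568,- 365,194,  695]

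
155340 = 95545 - -59795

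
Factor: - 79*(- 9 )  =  711   =  3^2*79^1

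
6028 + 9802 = 15830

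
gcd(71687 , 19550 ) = 1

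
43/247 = 43/247 = 0.17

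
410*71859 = 29462190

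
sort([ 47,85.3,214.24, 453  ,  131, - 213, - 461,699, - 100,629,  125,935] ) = [ - 461, - 213, - 100,  47, 85.3, 125, 131, 214.24, 453, 629,  699,935 ] 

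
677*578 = 391306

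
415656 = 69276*6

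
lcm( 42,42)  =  42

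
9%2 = 1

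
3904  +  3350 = 7254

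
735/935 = 147/187 = 0.79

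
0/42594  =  0= 0.00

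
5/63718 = 5/63718 = 0.00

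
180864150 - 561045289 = -380181139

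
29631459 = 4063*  7293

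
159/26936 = 159/26936 = 0.01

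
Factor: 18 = 2^1*3^2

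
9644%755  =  584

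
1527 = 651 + 876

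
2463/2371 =1 + 92/2371 = 1.04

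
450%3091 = 450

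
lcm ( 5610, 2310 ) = 39270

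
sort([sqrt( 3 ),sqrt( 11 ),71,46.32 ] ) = [ sqrt(3 ),sqrt ( 11 ) , 46.32,71]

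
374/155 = 2 + 64/155  =  2.41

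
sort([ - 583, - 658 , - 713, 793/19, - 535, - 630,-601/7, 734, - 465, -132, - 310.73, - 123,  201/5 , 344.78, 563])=[ - 713, - 658, - 630, - 583, - 535, - 465,  -  310.73, - 132,  -  123, - 601/7, 201/5,793/19,  344.78,563,734]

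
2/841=2/841 =0.00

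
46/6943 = 46/6943=0.01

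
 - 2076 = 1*( - 2076)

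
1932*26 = 50232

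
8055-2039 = 6016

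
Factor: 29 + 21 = 2^1* 5^2=50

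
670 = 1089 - 419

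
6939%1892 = 1263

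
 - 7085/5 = - 1417 = - 1417.00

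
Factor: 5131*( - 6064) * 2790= - 2^5*3^2*5^1 * 7^1 *31^1*379^1*733^1 = - 86809131360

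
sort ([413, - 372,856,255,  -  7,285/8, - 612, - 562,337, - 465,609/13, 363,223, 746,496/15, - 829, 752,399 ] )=[-829, -612, - 562, - 465, - 372, - 7,496/15,285/8 , 609/13, 223, 255,337,363,399,  413 , 746,752, 856 ]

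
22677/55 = 412+17/55=412.31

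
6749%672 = 29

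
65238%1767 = 1626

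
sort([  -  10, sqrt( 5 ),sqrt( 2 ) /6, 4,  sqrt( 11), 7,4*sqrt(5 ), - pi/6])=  [ - 10, - pi/6,  sqrt( 2 ) /6,sqrt( 5),  sqrt( 11 ),4,7, 4*sqrt ( 5)]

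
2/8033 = 2/8033 = 0.00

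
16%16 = 0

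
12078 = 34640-22562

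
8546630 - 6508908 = 2037722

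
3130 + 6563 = 9693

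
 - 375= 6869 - 7244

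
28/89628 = 1/3201 = 0.00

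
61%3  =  1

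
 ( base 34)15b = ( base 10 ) 1337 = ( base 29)1H3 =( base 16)539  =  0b10100111001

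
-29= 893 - 922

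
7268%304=276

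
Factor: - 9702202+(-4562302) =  - 14264504 = - 2^3*953^1*1871^1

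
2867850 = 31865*90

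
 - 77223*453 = -34982019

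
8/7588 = 2/1897=0.00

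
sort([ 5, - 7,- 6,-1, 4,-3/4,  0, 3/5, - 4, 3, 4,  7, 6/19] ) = [-7, - 6, - 4, - 1 , - 3/4, 0, 6/19, 3/5, 3,4, 4,5, 7]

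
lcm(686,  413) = 40474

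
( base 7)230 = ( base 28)47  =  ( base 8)167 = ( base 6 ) 315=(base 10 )119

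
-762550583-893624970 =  -1656175553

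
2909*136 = 395624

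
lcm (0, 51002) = 0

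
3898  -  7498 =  - 3600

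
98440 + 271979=370419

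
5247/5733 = 583/637 = 0.92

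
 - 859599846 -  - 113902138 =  - 745697708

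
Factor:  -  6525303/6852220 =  -2^( - 2 )*3^1 *5^( - 1 )*19^1*397^( - 1) *863^(  -  1 )*114479^1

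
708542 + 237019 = 945561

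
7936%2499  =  439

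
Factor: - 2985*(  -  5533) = 16516005 = 3^1*5^1*11^1*199^1*503^1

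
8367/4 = 8367/4 = 2091.75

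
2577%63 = 57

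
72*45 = 3240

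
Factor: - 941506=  - 2^1 * 223^1 * 2111^1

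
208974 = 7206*29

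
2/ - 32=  - 1/16  =  - 0.06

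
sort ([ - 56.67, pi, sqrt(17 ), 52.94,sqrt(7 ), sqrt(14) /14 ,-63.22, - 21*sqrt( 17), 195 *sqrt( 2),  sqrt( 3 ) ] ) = [ -21 * sqrt( 17 ),  -  63.22, - 56.67,sqrt( 14) /14,sqrt (3 ),  sqrt( 7), pi,sqrt( 17 ),52.94, 195 * sqrt( 2 ) ]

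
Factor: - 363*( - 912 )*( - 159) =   -  52637904 = -2^4*3^3*11^2*19^1*53^1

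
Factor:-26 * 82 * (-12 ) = 2^4*3^1*13^1 * 41^1 = 25584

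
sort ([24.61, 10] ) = [10 , 24.61 ] 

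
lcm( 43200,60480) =302400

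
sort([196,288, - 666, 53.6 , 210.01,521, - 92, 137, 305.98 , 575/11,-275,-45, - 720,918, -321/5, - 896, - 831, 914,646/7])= [ - 896, - 831, - 720, - 666, - 275, - 92,- 321/5, - 45,575/11 , 53.6,646/7, 137, 196 , 210.01, 288, 305.98, 521,914,918] 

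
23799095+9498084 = 33297179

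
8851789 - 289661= 8562128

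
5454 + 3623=9077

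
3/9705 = 1/3235 = 0.00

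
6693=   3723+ 2970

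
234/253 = 234/253   =  0.92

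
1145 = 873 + 272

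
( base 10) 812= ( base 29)s0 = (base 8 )1454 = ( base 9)1102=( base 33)ok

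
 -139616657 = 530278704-669895361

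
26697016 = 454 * 58804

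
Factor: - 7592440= - 2^3 *5^1*67^1 * 2833^1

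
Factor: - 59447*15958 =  -2^1*79^1*101^1*59447^1 = -  948655226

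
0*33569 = 0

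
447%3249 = 447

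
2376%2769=2376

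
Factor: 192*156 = 29952 = 2^8*3^2*13^1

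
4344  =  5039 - 695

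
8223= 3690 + 4533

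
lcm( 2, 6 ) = 6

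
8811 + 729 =9540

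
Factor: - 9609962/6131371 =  - 2^1*29^1*67^( - 1) * 223^1 * 743^1 * 91513^( - 1) 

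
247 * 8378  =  2069366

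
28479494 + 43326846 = 71806340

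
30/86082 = 5/14347 = 0.00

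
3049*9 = 27441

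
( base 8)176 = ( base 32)3u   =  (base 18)70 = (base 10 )126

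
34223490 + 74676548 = 108900038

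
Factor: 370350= 2^1*3^2*5^2*823^1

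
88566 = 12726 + 75840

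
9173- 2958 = 6215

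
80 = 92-12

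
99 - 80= 19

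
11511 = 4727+6784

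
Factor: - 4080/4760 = -2^1 * 3^1 *7^ ( - 1 )   =  - 6/7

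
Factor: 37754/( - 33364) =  - 43/38 = -2^( - 1)*19^( - 1 ) * 43^1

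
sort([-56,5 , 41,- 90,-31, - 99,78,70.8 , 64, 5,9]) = [  -  99, - 90,  -  56,-31,5,5,9, 41,64,70.8,78]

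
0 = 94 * 0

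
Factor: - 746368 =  - 2^7* 7^3*17^1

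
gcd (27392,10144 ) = 32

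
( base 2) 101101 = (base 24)1L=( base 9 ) 50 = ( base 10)45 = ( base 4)231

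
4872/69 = 70 +14/23 = 70.61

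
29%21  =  8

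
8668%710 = 148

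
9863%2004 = 1847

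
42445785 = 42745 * 993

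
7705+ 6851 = 14556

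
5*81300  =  406500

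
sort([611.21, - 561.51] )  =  [ - 561.51,611.21 ]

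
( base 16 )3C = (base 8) 74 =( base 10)60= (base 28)24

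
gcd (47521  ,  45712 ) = 1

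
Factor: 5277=3^1*1759^1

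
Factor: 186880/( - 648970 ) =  - 2^8*7^( - 1 )*127^( - 1) = - 256/889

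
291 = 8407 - 8116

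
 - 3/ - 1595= 3/1595 = 0.00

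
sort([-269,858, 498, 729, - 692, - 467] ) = [ - 692 ,-467, - 269,  498,729, 858]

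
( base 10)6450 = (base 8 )14462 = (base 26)9e2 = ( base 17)1557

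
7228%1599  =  832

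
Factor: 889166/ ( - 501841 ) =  - 2^1*409^1*1087^1*501841^(-1)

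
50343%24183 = 1977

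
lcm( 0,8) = 0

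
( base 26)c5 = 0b100111101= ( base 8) 475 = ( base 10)317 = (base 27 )BK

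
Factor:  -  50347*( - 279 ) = 3^2 *11^1*23^1*31^1*199^1 = 14046813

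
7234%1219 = 1139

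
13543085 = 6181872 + 7361213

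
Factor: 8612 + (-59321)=-50709 = - 3^1*16903^1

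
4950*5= 24750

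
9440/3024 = 3+ 23/189 = 3.12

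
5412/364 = 1353/91 = 14.87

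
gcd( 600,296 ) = 8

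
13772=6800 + 6972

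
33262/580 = 16631/290 = 57.35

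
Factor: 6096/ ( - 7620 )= - 2^2 * 5^(  -  1 ) = - 4/5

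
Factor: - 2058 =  - 2^1* 3^1 * 7^3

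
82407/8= 82407/8   =  10300.88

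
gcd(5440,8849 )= 1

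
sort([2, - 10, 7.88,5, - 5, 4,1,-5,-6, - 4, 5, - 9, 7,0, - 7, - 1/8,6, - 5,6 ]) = [-10, - 9, - 7, - 6, - 5, - 5 , - 5, - 4, - 1/8, 0,1, 2,4,5, 5, 6,6, 7 , 7.88 ]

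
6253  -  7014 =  - 761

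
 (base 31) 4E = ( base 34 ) 42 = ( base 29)4M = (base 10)138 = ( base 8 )212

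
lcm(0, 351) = 0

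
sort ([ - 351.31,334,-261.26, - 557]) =[ - 557, - 351.31, - 261.26, 334 ]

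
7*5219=36533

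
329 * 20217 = 6651393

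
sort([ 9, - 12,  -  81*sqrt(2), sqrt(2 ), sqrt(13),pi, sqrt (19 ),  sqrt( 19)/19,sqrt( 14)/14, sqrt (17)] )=[ -81*sqrt(2 ),  -  12,sqrt( 19)/19,sqrt( 14) /14 , sqrt ( 2),pi,sqrt( 13),  sqrt( 17), sqrt(19),9] 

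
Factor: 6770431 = 31^1 * 218401^1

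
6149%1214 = 79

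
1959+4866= 6825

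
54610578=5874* 9297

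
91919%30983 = 29953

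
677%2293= 677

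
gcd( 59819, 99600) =1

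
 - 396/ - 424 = 99/106=0.93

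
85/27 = 3 + 4/27 = 3.15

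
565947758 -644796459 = -78848701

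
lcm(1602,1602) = 1602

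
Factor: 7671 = 3^1*2557^1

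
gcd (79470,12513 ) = 3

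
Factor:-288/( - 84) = 2^3*3^1*7^( - 1 )=24/7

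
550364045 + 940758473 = 1491122518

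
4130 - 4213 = - 83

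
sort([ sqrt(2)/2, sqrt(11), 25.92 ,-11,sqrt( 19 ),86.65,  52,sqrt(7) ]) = [-11,sqrt( 2)/2,sqrt( 7),sqrt(11), sqrt ( 19),25.92,52 , 86.65] 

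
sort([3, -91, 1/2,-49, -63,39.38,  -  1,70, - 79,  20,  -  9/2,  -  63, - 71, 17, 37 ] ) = [ - 91,  -  79, -71, - 63,  -  63, -49,  -  9/2,-1, 1/2,  3, 17, 20, 37, 39.38, 70 ] 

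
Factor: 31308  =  2^2*3^1*2609^1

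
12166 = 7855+4311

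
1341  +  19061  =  20402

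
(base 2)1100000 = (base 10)96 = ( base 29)39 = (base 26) 3I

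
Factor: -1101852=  - 2^2*3^2 * 127^1*241^1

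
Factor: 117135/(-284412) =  - 285/692=- 2^( - 2)*3^1*5^1*19^1* 173^( - 1)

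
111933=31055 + 80878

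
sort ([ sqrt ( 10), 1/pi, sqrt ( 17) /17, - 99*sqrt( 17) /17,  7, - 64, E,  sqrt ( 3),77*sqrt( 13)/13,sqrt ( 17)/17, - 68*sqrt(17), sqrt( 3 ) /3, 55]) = [ - 68 * sqrt(17 ), - 64,-99 * sqrt( 17)/17,sqrt(17)/17,sqrt( 17)/17 , 1/pi,sqrt (3)/3,sqrt (3),E,sqrt(10), 7,77*sqrt( 13)/13, 55]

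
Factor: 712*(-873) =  - 621576=- 2^3*3^2*89^1*97^1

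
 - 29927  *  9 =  - 269343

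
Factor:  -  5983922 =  - 2^1*7^1*427423^1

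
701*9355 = 6557855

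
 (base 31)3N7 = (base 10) 3603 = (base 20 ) 903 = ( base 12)2103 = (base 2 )111000010011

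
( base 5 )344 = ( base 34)2V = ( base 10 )99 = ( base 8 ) 143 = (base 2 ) 1100011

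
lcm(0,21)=0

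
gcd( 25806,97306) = 22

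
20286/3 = 6762 = 6762.00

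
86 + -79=7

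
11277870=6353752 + 4924118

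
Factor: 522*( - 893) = - 2^1*3^2* 19^1*29^1 * 47^1 = - 466146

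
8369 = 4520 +3849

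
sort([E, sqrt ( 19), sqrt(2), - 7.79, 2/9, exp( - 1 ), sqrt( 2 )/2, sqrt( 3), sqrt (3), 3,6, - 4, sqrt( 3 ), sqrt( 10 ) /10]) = [ - 7.79,-4,  2/9,sqrt( 10) /10, exp(  -  1), sqrt( 2 ) /2,sqrt(2), sqrt( 3), sqrt (3), sqrt(3 ),E, 3, sqrt( 19 ), 6]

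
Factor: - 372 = -2^2*3^1*31^1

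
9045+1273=10318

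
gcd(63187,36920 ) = 1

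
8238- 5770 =2468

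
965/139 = 6 + 131/139 = 6.94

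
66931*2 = 133862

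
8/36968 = 1/4621 = 0.00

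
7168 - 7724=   -  556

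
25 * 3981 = 99525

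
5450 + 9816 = 15266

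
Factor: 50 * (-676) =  - 2^3*5^2*13^2= - 33800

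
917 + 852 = 1769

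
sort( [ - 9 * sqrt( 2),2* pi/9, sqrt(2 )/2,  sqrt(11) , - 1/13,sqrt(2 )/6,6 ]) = [ - 9*sqrt(2 ), - 1/13,sqrt(2)/6, 2*pi/9 , sqrt (2)/2, sqrt( 11), 6] 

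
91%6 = 1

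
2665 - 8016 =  - 5351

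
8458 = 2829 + 5629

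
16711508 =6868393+9843115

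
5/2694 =5/2694 = 0.00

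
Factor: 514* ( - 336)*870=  - 150252480  =  - 2^6*3^2*5^1*7^1*29^1*257^1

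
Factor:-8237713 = - 11^1*748883^1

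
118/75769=118/75769 = 0.00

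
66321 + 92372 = 158693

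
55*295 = 16225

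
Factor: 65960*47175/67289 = 2^3 * 3^1*5^3*17^2*37^1*97^1*67289^( - 1 ) = 3111663000/67289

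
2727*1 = 2727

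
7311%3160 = 991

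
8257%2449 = 910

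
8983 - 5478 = 3505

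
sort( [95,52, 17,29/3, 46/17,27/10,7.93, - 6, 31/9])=[-6, 27/10,  46/17,31/9,7.93,29/3,17,52,95]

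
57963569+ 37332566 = 95296135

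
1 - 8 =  - 7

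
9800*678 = 6644400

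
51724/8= 12931/2  =  6465.50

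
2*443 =886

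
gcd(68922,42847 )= 7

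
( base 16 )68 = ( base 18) 5e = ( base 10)104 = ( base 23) 4c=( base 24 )48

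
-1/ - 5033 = 1/5033 = 0.00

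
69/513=23/171 = 0.13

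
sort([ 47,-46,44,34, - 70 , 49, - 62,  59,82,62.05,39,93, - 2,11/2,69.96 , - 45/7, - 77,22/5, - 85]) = [ - 85, - 77,-70,-62 , - 46, - 45/7,-2,22/5,11/2, 34,39,44,47,49, 59,62.05,69.96,82,93]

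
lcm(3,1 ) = 3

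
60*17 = 1020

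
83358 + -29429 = 53929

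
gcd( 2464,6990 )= 2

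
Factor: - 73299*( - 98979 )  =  3^2* 53^1*461^1 * 32993^1 = 7255061721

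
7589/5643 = 1 + 1946/5643 = 1.34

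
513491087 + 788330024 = 1301821111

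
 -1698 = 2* (- 849 )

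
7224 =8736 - 1512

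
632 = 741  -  109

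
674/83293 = 674/83293 = 0.01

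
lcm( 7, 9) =63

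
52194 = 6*8699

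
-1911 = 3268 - 5179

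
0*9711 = 0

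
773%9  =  8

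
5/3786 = 5/3786 = 0.00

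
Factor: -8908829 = -29^1*307201^1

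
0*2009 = 0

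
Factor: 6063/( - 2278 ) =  - 2^( - 1)*3^1*17^( - 1)*43^1*47^1*67^ (-1)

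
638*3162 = 2017356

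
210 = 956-746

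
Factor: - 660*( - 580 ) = 382800 = 2^4*3^1*5^2*11^1*29^1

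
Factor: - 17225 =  - 5^2 * 13^1*53^1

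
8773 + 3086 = 11859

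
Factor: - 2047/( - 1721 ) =23^1*89^1*1721^( - 1)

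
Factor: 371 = 7^1*53^1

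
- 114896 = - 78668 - 36228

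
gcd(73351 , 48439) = 1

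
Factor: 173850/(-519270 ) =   -  305/911 = - 5^1*61^1*911^( - 1 ) 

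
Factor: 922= 2^1*461^1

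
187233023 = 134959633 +52273390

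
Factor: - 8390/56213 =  - 2^1*5^1 * 67^( - 1) = - 10/67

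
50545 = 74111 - 23566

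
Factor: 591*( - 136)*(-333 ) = 2^3 *3^3 * 17^1 * 37^1 *197^1 = 26765208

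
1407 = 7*201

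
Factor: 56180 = 2^2*5^1*53^2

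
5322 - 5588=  - 266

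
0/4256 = 0 = 0.00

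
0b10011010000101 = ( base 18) 1C7F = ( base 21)117C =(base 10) 9861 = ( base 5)303421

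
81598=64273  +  17325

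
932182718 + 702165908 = 1634348626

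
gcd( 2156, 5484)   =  4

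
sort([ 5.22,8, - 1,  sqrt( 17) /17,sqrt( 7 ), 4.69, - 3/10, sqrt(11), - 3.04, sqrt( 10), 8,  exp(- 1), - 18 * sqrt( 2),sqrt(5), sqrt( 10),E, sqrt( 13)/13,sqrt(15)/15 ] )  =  [ - 18*sqrt( 2), - 3.04  , - 1, - 3/10,sqrt ( 17)/17 , sqrt(15)/15,  sqrt(13) /13, exp(- 1),sqrt(5),sqrt( 7), E,sqrt( 10 ), sqrt(10), sqrt(11), 4.69,5.22,8, 8 ] 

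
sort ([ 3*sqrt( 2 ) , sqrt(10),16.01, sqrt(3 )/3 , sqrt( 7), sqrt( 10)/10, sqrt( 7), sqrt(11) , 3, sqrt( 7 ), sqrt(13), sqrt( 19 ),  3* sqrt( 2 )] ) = [sqrt( 10)/10, sqrt (3)/3, sqrt(7 ),  sqrt( 7),  sqrt( 7),  3, sqrt(10) , sqrt(11 ), sqrt( 13 ),3 * sqrt(2),3 * sqrt( 2), sqrt ( 19 ),16.01 ] 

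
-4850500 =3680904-8531404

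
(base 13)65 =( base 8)123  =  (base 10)83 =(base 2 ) 1010011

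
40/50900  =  2/2545 = 0.00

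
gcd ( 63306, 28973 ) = 1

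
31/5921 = 1/191 = 0.01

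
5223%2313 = 597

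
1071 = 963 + 108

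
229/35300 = 229/35300 = 0.01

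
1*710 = 710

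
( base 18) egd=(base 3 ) 20122011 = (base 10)4837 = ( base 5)123322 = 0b1001011100101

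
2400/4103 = 2400/4103 = 0.58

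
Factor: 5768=2^3*7^1*103^1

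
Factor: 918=2^1*3^3*17^1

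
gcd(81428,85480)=4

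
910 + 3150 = 4060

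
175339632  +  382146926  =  557486558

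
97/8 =97/8 = 12.12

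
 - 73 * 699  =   - 51027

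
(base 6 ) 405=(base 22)6h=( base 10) 149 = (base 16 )95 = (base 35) 49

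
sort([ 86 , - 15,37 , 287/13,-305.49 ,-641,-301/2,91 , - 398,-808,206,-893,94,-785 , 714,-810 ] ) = [ - 893,  -  810,-808, - 785, - 641,-398, - 305.49,-301/2, - 15,287/13, 37,86,91, 94, 206,714 ]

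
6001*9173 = 55047173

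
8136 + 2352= 10488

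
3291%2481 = 810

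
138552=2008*69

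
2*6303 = 12606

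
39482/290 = 19741/145 = 136.14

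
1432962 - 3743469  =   - 2310507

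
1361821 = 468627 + 893194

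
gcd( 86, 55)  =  1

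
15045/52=289 + 17/52=289.33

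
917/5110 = 131/730 = 0.18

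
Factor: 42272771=42272771^1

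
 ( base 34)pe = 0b1101100000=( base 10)864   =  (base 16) 360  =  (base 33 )q6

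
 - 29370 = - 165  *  178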